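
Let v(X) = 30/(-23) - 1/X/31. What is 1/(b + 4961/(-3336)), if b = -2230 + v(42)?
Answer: -5549992/12391978993 ≈ -0.00044787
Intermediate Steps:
v(X) = -30/23 - 1/(31*X) (v(X) = 30*(-1/23) - 1/X*(1/31) = -30/23 - 1/(31*X))
b = -66818663/29946 (b = -2230 + (1/713)*(-23 - 930*42)/42 = -2230 + (1/713)*(1/42)*(-23 - 39060) = -2230 + (1/713)*(1/42)*(-39083) = -2230 - 39083/29946 = -66818663/29946 ≈ -2231.3)
1/(b + 4961/(-3336)) = 1/(-66818663/29946 + 4961/(-3336)) = 1/(-66818663/29946 + 4961*(-1/3336)) = 1/(-66818663/29946 - 4961/3336) = 1/(-12391978993/5549992) = -5549992/12391978993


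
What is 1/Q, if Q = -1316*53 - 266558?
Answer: -1/336306 ≈ -2.9735e-6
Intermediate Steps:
Q = -336306 (Q = -69748 - 266558 = -336306)
1/Q = 1/(-336306) = -1/336306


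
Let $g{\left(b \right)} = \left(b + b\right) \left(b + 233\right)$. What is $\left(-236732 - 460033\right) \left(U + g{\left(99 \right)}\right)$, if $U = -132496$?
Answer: $46516031400$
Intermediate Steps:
$g{\left(b \right)} = 2 b \left(233 + b\right)$
$\left(-236732 - 460033\right) \left(U + g{\left(99 \right)}\right) = \left(-236732 - 460033\right) \left(-132496 + 2 \cdot 99 \left(233 + 99\right)\right) = - 696765 \left(-132496 + 2 \cdot 99 \cdot 332\right) = - 696765 \left(-132496 + 65736\right) = \left(-696765\right) \left(-66760\right) = 46516031400$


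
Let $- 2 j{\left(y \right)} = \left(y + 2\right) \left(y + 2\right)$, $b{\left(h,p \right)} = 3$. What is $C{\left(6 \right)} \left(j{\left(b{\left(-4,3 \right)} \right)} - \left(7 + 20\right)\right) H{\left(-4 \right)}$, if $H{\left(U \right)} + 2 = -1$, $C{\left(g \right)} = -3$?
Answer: $- \frac{711}{2} \approx -355.5$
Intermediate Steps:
$j{\left(y \right)} = - \frac{\left(2 + y\right)^{2}}{2}$ ($j{\left(y \right)} = - \frac{\left(y + 2\right) \left(y + 2\right)}{2} = - \frac{\left(2 + y\right) \left(2 + y\right)}{2} = - \frac{\left(2 + y\right)^{2}}{2}$)
$H{\left(U \right)} = -3$ ($H{\left(U \right)} = -2 - 1 = -3$)
$C{\left(6 \right)} \left(j{\left(b{\left(-4,3 \right)} \right)} - \left(7 + 20\right)\right) H{\left(-4 \right)} = - 3 \left(- \frac{\left(2 + 3\right)^{2}}{2} - \left(7 + 20\right)\right) \left(-3\right) = - 3 \left(- \frac{5^{2}}{2} - 27\right) \left(-3\right) = - 3 \left(\left(- \frac{1}{2}\right) 25 - 27\right) \left(-3\right) = - 3 \left(- \frac{25}{2} - 27\right) \left(-3\right) = \left(-3\right) \left(- \frac{79}{2}\right) \left(-3\right) = \frac{237}{2} \left(-3\right) = - \frac{711}{2}$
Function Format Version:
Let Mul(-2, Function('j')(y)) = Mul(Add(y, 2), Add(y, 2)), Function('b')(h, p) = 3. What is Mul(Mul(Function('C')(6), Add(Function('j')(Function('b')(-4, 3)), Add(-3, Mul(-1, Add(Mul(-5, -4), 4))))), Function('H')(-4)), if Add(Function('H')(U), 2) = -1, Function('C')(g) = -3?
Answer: Rational(-711, 2) ≈ -355.50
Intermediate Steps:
Function('j')(y) = Mul(Rational(-1, 2), Pow(Add(2, y), 2)) (Function('j')(y) = Mul(Rational(-1, 2), Mul(Add(y, 2), Add(y, 2))) = Mul(Rational(-1, 2), Mul(Add(2, y), Add(2, y))) = Mul(Rational(-1, 2), Pow(Add(2, y), 2)))
Function('H')(U) = -3 (Function('H')(U) = Add(-2, -1) = -3)
Mul(Mul(Function('C')(6), Add(Function('j')(Function('b')(-4, 3)), Add(-3, Mul(-1, Add(Mul(-5, -4), 4))))), Function('H')(-4)) = Mul(Mul(-3, Add(Mul(Rational(-1, 2), Pow(Add(2, 3), 2)), Add(-3, Mul(-1, Add(Mul(-5, -4), 4))))), -3) = Mul(Mul(-3, Add(Mul(Rational(-1, 2), Pow(5, 2)), Add(-3, Mul(-1, Add(20, 4))))), -3) = Mul(Mul(-3, Add(Mul(Rational(-1, 2), 25), Add(-3, Mul(-1, 24)))), -3) = Mul(Mul(-3, Add(Rational(-25, 2), Add(-3, -24))), -3) = Mul(Mul(-3, Add(Rational(-25, 2), -27)), -3) = Mul(Mul(-3, Rational(-79, 2)), -3) = Mul(Rational(237, 2), -3) = Rational(-711, 2)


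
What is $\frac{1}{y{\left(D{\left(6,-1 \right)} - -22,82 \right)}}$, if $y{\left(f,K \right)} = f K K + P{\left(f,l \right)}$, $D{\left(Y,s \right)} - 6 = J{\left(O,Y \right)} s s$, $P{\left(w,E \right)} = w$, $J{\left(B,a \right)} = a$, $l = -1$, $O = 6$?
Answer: $\frac{1}{228650} \approx 4.3735 \cdot 10^{-6}$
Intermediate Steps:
$D{\left(Y,s \right)} = 6 + Y s^{2}$ ($D{\left(Y,s \right)} = 6 + Y s s = 6 + Y s^{2}$)
$y{\left(f,K \right)} = f + f K^{2}$ ($y{\left(f,K \right)} = f K K + f = K f K + f = f K^{2} + f = f + f K^{2}$)
$\frac{1}{y{\left(D{\left(6,-1 \right)} - -22,82 \right)}} = \frac{1}{\left(\left(6 + 6 \left(-1\right)^{2}\right) - -22\right) \left(1 + 82^{2}\right)} = \frac{1}{\left(\left(6 + 6 \cdot 1\right) + 22\right) \left(1 + 6724\right)} = \frac{1}{\left(\left(6 + 6\right) + 22\right) 6725} = \frac{1}{\left(12 + 22\right) 6725} = \frac{1}{34 \cdot 6725} = \frac{1}{228650}$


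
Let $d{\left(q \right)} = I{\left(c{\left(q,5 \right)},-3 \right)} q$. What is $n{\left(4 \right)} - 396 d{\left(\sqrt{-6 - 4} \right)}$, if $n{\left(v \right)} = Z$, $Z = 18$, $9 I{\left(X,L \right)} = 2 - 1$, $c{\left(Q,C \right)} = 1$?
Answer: $18 - 44 i \sqrt{10} \approx 18.0 - 139.14 i$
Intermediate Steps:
$I{\left(X,L \right)} = \frac{1}{9}$ ($I{\left(X,L \right)} = \frac{2 - 1}{9} = \frac{1}{9} \cdot 1 = \frac{1}{9}$)
$n{\left(v \right)} = 18$
$d{\left(q \right)} = \frac{q}{9}$
$n{\left(4 \right)} - 396 d{\left(\sqrt{-6 - 4} \right)} = 18 - 396 \frac{\sqrt{-6 - 4}}{9} = 18 - 396 \frac{\sqrt{-10}}{9} = 18 - 396 \frac{i \sqrt{10}}{9} = 18 - 44 i \sqrt{10}$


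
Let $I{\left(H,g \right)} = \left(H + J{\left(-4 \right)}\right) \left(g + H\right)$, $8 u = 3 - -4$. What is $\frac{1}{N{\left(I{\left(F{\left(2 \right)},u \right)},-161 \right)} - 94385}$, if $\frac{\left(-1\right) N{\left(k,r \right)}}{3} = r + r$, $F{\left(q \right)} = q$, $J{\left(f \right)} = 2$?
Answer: $- \frac{1}{93419} \approx -1.0704 \cdot 10^{-5}$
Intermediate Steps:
$u = \frac{7}{8}$ ($u = \frac{3 - -4}{8} = \frac{3 + 4}{8} = \frac{1}{8} \cdot 7 = \frac{7}{8} \approx 0.875$)
$I{\left(H,g \right)} = \left(2 + H\right) \left(H + g\right)$ ($I{\left(H,g \right)} = \left(H + 2\right) \left(g + H\right) = \left(2 + H\right) \left(H + g\right)$)
$N{\left(k,r \right)} = - 6 r$ ($N{\left(k,r \right)} = - 3 \left(r + r\right) = - 3 \cdot 2 r = - 6 r$)
$\frac{1}{N{\left(I{\left(F{\left(2 \right)},u \right)},-161 \right)} - 94385} = \frac{1}{\left(-6\right) \left(-161\right) - 94385} = \frac{1}{966 - 94385} = \frac{1}{-93419} = - \frac{1}{93419}$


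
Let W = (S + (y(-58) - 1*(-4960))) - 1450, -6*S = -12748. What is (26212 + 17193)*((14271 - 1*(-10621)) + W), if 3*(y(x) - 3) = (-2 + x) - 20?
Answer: 1323982715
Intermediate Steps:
y(x) = -13/3 + x/3 (y(x) = 3 + ((-2 + x) - 20)/3 = 3 + (-22 + x)/3 = 3 + (-22/3 + x/3) = -13/3 + x/3)
S = 6374/3 (S = -⅙*(-12748) = 6374/3 ≈ 2124.7)
W = 5611 (W = (6374/3 + ((-13/3 + (⅓)*(-58)) - 1*(-4960))) - 1450 = (6374/3 + ((-13/3 - 58/3) + 4960)) - 1450 = (6374/3 + (-71/3 + 4960)) - 1450 = (6374/3 + 14809/3) - 1450 = 7061 - 1450 = 5611)
(26212 + 17193)*((14271 - 1*(-10621)) + W) = (26212 + 17193)*((14271 - 1*(-10621)) + 5611) = 43405*((14271 + 10621) + 5611) = 43405*(24892 + 5611) = 43405*30503 = 1323982715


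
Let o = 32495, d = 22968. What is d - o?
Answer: -9527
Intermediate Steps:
d - o = 22968 - 1*32495 = 22968 - 32495 = -9527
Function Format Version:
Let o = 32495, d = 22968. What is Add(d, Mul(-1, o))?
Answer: -9527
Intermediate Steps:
Add(d, Mul(-1, o)) = Add(22968, Mul(-1, 32495)) = Add(22968, -32495) = -9527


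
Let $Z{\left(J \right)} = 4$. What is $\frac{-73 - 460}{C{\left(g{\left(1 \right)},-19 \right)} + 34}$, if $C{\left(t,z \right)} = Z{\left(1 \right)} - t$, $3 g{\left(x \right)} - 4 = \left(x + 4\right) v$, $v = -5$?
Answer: $- \frac{533}{45} \approx -11.844$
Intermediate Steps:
$g{\left(x \right)} = - \frac{16}{3} - \frac{5 x}{3}$ ($g{\left(x \right)} = \frac{4}{3} + \frac{\left(x + 4\right) \left(-5\right)}{3} = \frac{4}{3} + \frac{\left(4 + x\right) \left(-5\right)}{3} = \frac{4}{3} + \frac{-20 - 5 x}{3} = \frac{4}{3} - \left(\frac{20}{3} + \frac{5 x}{3}\right) = - \frac{16}{3} - \frac{5 x}{3}$)
$C{\left(t,z \right)} = 4 - t$
$\frac{-73 - 460}{C{\left(g{\left(1 \right)},-19 \right)} + 34} = \frac{-73 - 460}{\left(4 - \left(- \frac{16}{3} - \frac{5}{3}\right)\right) + 34} = - \frac{533}{\left(4 - -7\right) + 34} = - \frac{533}{\left(4 + 7\right) + 34} = - \frac{533}{11 + 34} = - \frac{533}{45}$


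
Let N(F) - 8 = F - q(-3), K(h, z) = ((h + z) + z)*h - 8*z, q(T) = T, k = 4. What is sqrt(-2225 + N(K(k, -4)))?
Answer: I*sqrt(2198) ≈ 46.883*I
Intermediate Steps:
K(h, z) = -8*z + h*(h + 2*z) (K(h, z) = (h + 2*z)*h - 8*z = h*(h + 2*z) - 8*z = -8*z + h*(h + 2*z))
N(F) = 11 + F (N(F) = 8 + (F - 1*(-3)) = 8 + (F + 3) = 8 + (3 + F) = 11 + F)
sqrt(-2225 + N(K(k, -4))) = sqrt(-2225 + (11 + (4**2 - 8*(-4) + 2*4*(-4)))) = sqrt(-2225 + (11 + (16 + 32 - 32))) = sqrt(-2225 + (11 + 16)) = sqrt(-2225 + 27) = sqrt(-2198) = I*sqrt(2198)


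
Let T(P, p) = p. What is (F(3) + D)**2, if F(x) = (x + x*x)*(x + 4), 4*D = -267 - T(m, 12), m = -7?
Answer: 3249/16 ≈ 203.06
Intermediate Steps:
D = -279/4 (D = (-267 - 1*12)/4 = (-267 - 12)/4 = (1/4)*(-279) = -279/4 ≈ -69.750)
F(x) = (4 + x)*(x + x**2) (F(x) = (x + x**2)*(4 + x) = (4 + x)*(x + x**2))
(F(3) + D)**2 = (3*(4 + 3**2 + 5*3) - 279/4)**2 = (3*(4 + 9 + 15) - 279/4)**2 = (3*28 - 279/4)**2 = (84 - 279/4)**2 = (57/4)**2 = 3249/16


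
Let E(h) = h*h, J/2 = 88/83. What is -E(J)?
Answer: -30976/6889 ≈ -4.4964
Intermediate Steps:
J = 176/83 (J = 2*(88/83) = 176/83 ≈ 2.1205)
E(h) = h²
-E(J) = -(176/83)² = -1*30976/6889 = -30976/6889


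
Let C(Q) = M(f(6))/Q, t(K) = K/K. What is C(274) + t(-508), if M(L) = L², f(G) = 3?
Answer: 283/274 ≈ 1.0328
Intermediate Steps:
t(K) = 1
C(Q) = 9/Q (C(Q) = 3²/Q = 9/Q)
C(274) + t(-508) = 9/274 + 1 = 283/274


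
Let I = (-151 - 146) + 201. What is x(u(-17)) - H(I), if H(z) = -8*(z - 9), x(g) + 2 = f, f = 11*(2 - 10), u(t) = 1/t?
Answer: -930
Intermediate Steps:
f = -88 (f = 11*(-8) = -88)
x(g) = -90 (x(g) = -2 - 88 = -90)
I = -96 (I = -297 + 201 = -96)
H(z) = 72 - 8*z (H(z) = -8*(-9 + z) = 72 - 8*z)
x(u(-17)) - H(I) = -90 - (72 - 8*(-96)) = -90 - (72 + 768) = -90 - 1*840 = -90 - 840 = -930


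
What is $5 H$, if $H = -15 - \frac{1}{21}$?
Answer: $- \frac{1580}{21} \approx -75.238$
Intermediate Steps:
$H = - \frac{316}{21}$ ($H = -15 - \frac{1}{21} = - \frac{316}{21} \approx -15.048$)
$5 H = 5 \left(- \frac{316}{21}\right) = - \frac{1580}{21}$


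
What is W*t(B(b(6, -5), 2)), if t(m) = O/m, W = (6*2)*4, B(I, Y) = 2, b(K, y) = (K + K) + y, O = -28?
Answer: -672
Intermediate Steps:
b(K, y) = y + 2*K (b(K, y) = 2*K + y = y + 2*K)
W = 48 (W = 12*4 = 48)
t(m) = -28/m
W*t(B(b(6, -5), 2)) = 48*(-28/2) = 48*(-28*½) = 48*(-14) = -672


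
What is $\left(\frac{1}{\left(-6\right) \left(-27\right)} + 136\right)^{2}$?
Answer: $\frac{485453089}{26244} \approx 18498.0$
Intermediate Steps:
$\left(\frac{1}{\left(-6\right) \left(-27\right)} + 136\right)^{2} = \left(\frac{1}{162} + 136\right)^{2} = \left(\frac{22033}{162}\right)^{2} = \frac{485453089}{26244}$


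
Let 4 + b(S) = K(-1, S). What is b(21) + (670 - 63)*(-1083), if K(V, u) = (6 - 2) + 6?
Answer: -657375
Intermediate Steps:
K(V, u) = 10 (K(V, u) = 4 + 6 = 10)
b(S) = 6 (b(S) = -4 + 10 = 6)
b(21) + (670 - 63)*(-1083) = 6 + (670 - 63)*(-1083) = 6 + 607*(-1083) = 6 - 657381 = -657375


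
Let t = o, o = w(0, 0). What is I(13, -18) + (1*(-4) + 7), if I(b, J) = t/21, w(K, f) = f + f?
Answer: 3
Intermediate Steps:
w(K, f) = 2*f
o = 0 (o = 2*0 = 0)
t = 0
I(b, J) = 0 (I(b, J) = 0/21 = 0*(1/21) = 0)
I(13, -18) + (1*(-4) + 7) = 0 + (1*(-4) + 7) = 0 + (-4 + 7) = 0 + 3 = 3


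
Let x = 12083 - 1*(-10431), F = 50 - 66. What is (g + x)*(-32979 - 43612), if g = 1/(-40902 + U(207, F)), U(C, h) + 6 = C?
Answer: -70183574094983/40701 ≈ -1.7244e+9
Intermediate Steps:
F = -16
U(C, h) = -6 + C
x = 22514 (x = 12083 + 10431 = 22514)
g = -1/40701 (g = 1/(-40902 + (-6 + 207)) = 1/(-40902 + 201) = 1/(-40701) = -1/40701 ≈ -2.4569e-5)
(g + x)*(-32979 - 43612) = (-1/40701 + 22514)*(-32979 - 43612) = (916342313/40701)*(-76591) = -70183574094983/40701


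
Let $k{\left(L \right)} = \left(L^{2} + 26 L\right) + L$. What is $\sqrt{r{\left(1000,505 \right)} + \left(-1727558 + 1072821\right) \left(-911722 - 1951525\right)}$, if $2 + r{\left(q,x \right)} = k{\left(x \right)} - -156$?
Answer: $3 \sqrt{208297113317} \approx 1.3692 \cdot 10^{6}$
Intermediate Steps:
$k{\left(L \right)} = L^{2} + 27 L$
$r{\left(q,x \right)} = 154 + x \left(27 + x\right)$ ($r{\left(q,x \right)} = -2 + \left(x \left(27 + x\right) - -156\right) = -2 + \left(x \left(27 + x\right) + 156\right) = -2 + \left(156 + x \left(27 + x\right)\right) = 154 + x \left(27 + x\right)$)
$\sqrt{r{\left(1000,505 \right)} + \left(-1727558 + 1072821\right) \left(-911722 - 1951525\right)} = \sqrt{\left(154 + 505 \left(27 + 505\right)\right) + \left(-1727558 + 1072821\right) \left(-911722 - 1951525\right)} = \sqrt{\left(154 + 505 \cdot 532\right) - -1874673751039} = \sqrt{\left(154 + 268660\right) + 1874673751039} = \sqrt{268814 + 1874673751039} = \sqrt{1874674019853} = 3 \sqrt{208297113317}$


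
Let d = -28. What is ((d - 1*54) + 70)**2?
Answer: 144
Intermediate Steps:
((d - 1*54) + 70)**2 = ((-28 - 1*54) + 70)**2 = ((-28 - 54) + 70)**2 = (-82 + 70)**2 = (-12)**2 = 144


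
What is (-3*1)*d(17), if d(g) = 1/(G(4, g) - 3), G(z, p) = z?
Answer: -3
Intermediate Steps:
d(g) = 1 (d(g) = 1/(4 - 3) = 1/1 = 1)
(-3*1)*d(17) = -3*1*1 = -3*1 = -3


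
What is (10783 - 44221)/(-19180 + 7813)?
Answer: 11146/3789 ≈ 2.9417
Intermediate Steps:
(10783 - 44221)/(-19180 + 7813) = -33438/(-11367) = -33438*(-1/11367) = 11146/3789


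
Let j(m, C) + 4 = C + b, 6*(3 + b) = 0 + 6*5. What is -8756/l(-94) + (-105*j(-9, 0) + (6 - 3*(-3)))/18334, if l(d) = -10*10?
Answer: 40138751/458350 ≈ 87.572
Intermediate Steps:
l(d) = -100
b = 2 (b = -3 + (0 + 6*5)/6 = -3 + (0 + 30)/6 = -3 + (⅙)*30 = -3 + 5 = 2)
j(m, C) = -2 + C (j(m, C) = -4 + (C + 2) = -4 + (2 + C) = -2 + C)
-8756/l(-94) + (-105*j(-9, 0) + (6 - 3*(-3)))/18334 = -8756/(-100) + (-105*(-2 + 0) + (6 - 3*(-3)))/18334 = -8756*(-1/100) + (-105*(-2) + (6 + 9))*(1/18334) = 2189/25 + (210 + 15)*(1/18334) = 2189/25 + 225*(1/18334) = 2189/25 + 225/18334 = 40138751/458350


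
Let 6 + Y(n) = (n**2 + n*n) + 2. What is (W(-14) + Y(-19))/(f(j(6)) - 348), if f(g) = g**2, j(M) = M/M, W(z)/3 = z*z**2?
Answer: 7514/347 ≈ 21.654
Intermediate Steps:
Y(n) = -4 + 2*n**2 (Y(n) = -6 + ((n**2 + n*n) + 2) = -6 + ((n**2 + n**2) + 2) = -6 + (2*n**2 + 2) = -6 + (2 + 2*n**2) = -4 + 2*n**2)
W(z) = 3*z**3 (W(z) = 3*(z*z**2) = 3*z**3)
j(M) = 1
(W(-14) + Y(-19))/(f(j(6)) - 348) = (3*(-14)**3 + (-4 + 2*(-19)**2))/(1**2 - 348) = (3*(-2744) + (-4 + 2*361))/(1 - 348) = (-8232 + (-4 + 722))/(-347) = (-8232 + 718)*(-1/347) = -7514*(-1/347) = 7514/347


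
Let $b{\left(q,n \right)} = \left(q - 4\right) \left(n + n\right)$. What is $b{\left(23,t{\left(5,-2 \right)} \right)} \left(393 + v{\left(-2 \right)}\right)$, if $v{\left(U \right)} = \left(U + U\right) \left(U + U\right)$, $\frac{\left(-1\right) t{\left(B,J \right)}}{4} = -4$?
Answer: $248672$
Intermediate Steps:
$t{\left(B,J \right)} = 16$ ($t{\left(B,J \right)} = \left(-4\right) \left(-4\right) = 16$)
$v{\left(U \right)} = 4 U^{2}$ ($v{\left(U \right)} = 2 U 2 U = 4 U^{2}$)
$b{\left(q,n \right)} = 2 n \left(-4 + q\right)$ ($b{\left(q,n \right)} = \left(-4 + q\right) 2 n = 2 n \left(-4 + q\right)$)
$b{\left(23,t{\left(5,-2 \right)} \right)} \left(393 + v{\left(-2 \right)}\right) = 2 \cdot 16 \left(-4 + 23\right) \left(393 + 4 \left(-2\right)^{2}\right) = 2 \cdot 16 \cdot 19 \left(393 + 4 \cdot 4\right) = 608 \left(393 + 16\right) = 608 \cdot 409 = 248672$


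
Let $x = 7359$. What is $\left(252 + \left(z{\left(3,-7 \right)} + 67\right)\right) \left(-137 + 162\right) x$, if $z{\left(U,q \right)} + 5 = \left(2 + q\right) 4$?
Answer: $54088650$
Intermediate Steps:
$z{\left(U,q \right)} = 3 + 4 q$ ($z{\left(U,q \right)} = -5 + \left(2 + q\right) 4 = -5 + \left(8 + 4 q\right) = 3 + 4 q$)
$\left(252 + \left(z{\left(3,-7 \right)} + 67\right)\right) \left(-137 + 162\right) x = \left(252 + \left(\left(3 + 4 \left(-7\right)\right) + 67\right)\right) \left(-137 + 162\right) 7359 = \left(252 + \left(\left(3 - 28\right) + 67\right)\right) 25 \cdot 7359 = \left(252 + \left(-25 + 67\right)\right) 25 \cdot 7359 = \left(252 + 42\right) 25 \cdot 7359 = 294 \cdot 25 \cdot 7359 = 7350 \cdot 7359 = 54088650$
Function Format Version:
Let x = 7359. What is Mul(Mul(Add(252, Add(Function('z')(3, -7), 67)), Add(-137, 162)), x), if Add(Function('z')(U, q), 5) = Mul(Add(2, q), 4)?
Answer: 54088650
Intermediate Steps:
Function('z')(U, q) = Add(3, Mul(4, q)) (Function('z')(U, q) = Add(-5, Mul(Add(2, q), 4)) = Add(-5, Add(8, Mul(4, q))) = Add(3, Mul(4, q)))
Mul(Mul(Add(252, Add(Function('z')(3, -7), 67)), Add(-137, 162)), x) = Mul(Mul(Add(252, Add(Add(3, Mul(4, -7)), 67)), Add(-137, 162)), 7359) = Mul(Mul(Add(252, Add(Add(3, -28), 67)), 25), 7359) = Mul(Mul(Add(252, Add(-25, 67)), 25), 7359) = Mul(Mul(Add(252, 42), 25), 7359) = Mul(Mul(294, 25), 7359) = Mul(7350, 7359) = 54088650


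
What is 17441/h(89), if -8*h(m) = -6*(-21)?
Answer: -69764/63 ≈ -1107.4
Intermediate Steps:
h(m) = -63/4 (h(m) = -(-3)*(-21)/4 = -⅛*126 = -63/4)
17441/h(89) = 17441/(-63/4) = 17441*(-4/63) = -69764/63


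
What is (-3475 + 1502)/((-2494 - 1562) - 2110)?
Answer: 1973/6166 ≈ 0.31998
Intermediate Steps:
(-3475 + 1502)/((-2494 - 1562) - 2110) = -1973/(-4056 - 2110) = -1973/(-6166) = -1973*(-1/6166) = 1973/6166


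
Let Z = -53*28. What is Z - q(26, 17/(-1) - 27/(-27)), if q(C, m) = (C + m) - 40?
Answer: -1454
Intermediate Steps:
Z = -1484
q(C, m) = -40 + C + m
Z - q(26, 17/(-1) - 27/(-27)) = -1484 - (-40 + 26 + (17/(-1) - 27/(-27))) = -1484 - (-40 + 26 + (17*(-1) - 27*(-1/27))) = -1484 - (-40 + 26 + (-17 + 1)) = -1484 - (-40 + 26 - 16) = -1484 - 1*(-30) = -1484 + 30 = -1454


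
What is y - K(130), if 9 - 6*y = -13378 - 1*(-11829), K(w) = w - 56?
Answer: 557/3 ≈ 185.67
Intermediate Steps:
K(w) = -56 + w
y = 779/3 (y = 3/2 - (-13378 - 1*(-11829))/6 = 3/2 - (-13378 + 11829)/6 = 3/2 - ⅙*(-1549) = 3/2 + 1549/6 = 779/3 ≈ 259.67)
y - K(130) = 779/3 - (-56 + 130) = 779/3 - 1*74 = 779/3 - 74 = 557/3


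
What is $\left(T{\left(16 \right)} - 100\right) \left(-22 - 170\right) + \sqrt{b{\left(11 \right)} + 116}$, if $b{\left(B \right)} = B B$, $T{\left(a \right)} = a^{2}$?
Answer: $-29952 + \sqrt{237} \approx -29937.0$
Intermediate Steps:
$b{\left(B \right)} = B^{2}$
$\left(T{\left(16 \right)} - 100\right) \left(-22 - 170\right) + \sqrt{b{\left(11 \right)} + 116} = \left(16^{2} - 100\right) \left(-22 - 170\right) + \sqrt{11^{2} + 116} = \left(256 - 100\right) \left(-192\right) + \sqrt{121 + 116} = 156 \left(-192\right) + \sqrt{237} = -29952 + \sqrt{237}$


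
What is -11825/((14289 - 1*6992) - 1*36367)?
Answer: 2365/5814 ≈ 0.40678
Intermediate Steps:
-11825/((14289 - 1*6992) - 1*36367) = -11825/((14289 - 6992) - 36367) = -11825/(7297 - 36367) = -11825/(-29070) = -11825*(-1/29070) = 2365/5814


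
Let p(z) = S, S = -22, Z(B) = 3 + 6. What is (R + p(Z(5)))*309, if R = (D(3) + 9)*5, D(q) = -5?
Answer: -618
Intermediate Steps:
Z(B) = 9
R = 20 (R = (-5 + 9)*5 = 4*5 = 20)
p(z) = -22
(R + p(Z(5)))*309 = (20 - 22)*309 = -2*309 = -618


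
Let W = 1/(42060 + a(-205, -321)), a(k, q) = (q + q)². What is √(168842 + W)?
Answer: √2177211703520901/113556 ≈ 410.90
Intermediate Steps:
a(k, q) = 4*q² (a(k, q) = (2*q)² = 4*q²)
W = 1/454224 (W = 1/(42060 + 4*(-321)²) = 1/(42060 + 4*103041) = 1/(42060 + 412164) = 1/454224 ≈ 2.2016e-6)
√(168842 + W) = √(168842 + 1/454224) = √(76692088609/454224) = √2177211703520901/113556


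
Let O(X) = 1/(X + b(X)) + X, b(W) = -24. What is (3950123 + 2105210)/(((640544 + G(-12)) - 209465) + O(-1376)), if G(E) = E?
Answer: 8477466200/601567399 ≈ 14.092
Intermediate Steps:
O(X) = X + 1/(-24 + X) (O(X) = 1/(X - 24) + X = 1/(-24 + X) + X = X + 1/(-24 + X))
(3950123 + 2105210)/(((640544 + G(-12)) - 209465) + O(-1376)) = (3950123 + 2105210)/(((640544 - 12) - 209465) + (1 + (-1376)² - 24*(-1376))/(-24 - 1376)) = 6055333/((640532 - 209465) + (1 + 1893376 + 33024)/(-1400)) = 6055333/(431067 - 1/1400*1926401) = 6055333/(431067 - 1926401/1400) = 6055333/(601567399/1400) = 6055333*(1400/601567399) = 8477466200/601567399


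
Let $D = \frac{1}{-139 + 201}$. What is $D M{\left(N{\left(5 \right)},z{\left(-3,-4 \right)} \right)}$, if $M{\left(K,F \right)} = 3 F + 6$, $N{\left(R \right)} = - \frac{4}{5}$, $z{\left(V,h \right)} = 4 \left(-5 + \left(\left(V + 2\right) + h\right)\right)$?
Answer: $- \frac{57}{31} \approx -1.8387$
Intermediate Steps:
$z{\left(V,h \right)} = -12 + 4 V + 4 h$ ($z{\left(V,h \right)} = 4 \left(-5 + \left(\left(2 + V\right) + h\right)\right) = 4 \left(-5 + \left(2 + V + h\right)\right) = 4 \left(-3 + V + h\right) = -12 + 4 V + 4 h$)
$D = \frac{1}{62} \approx 0.016129$
$N{\left(R \right)} = - \frac{4}{5}$ ($N{\left(R \right)} = \left(-4\right) \frac{1}{5} = - \frac{4}{5}$)
$M{\left(K,F \right)} = 6 + 3 F$
$D M{\left(N{\left(5 \right)},z{\left(-3,-4 \right)} \right)} = \frac{6 + 3 \left(-12 + 4 \left(-3\right) + 4 \left(-4\right)\right)}{62} = \frac{6 + 3 \left(-12 - 12 - 16\right)}{62} = \frac{6 + 3 \left(-40\right)}{62} = \frac{6 - 120}{62} = \frac{1}{62} \left(-114\right) = - \frac{57}{31}$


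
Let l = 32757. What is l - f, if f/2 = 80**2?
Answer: 19957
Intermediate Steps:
f = 12800 (f = 2*80**2 = 2*6400 = 12800)
l - f = 32757 - 1*12800 = 32757 - 12800 = 19957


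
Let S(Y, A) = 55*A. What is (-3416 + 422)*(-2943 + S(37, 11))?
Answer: 6999972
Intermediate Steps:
(-3416 + 422)*(-2943 + S(37, 11)) = (-3416 + 422)*(-2943 + 55*11) = -2994*(-2943 + 605) = -2994*(-2338) = 6999972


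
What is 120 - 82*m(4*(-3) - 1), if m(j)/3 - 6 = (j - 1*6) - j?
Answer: 120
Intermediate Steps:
m(j) = 0 (m(j) = 18 + 3*((j - 1*6) - j) = 18 + 3*((j - 6) - j) = 18 + 3*((-6 + j) - j) = 18 + 3*(-6) = 18 - 18 = 0)
120 - 82*m(4*(-3) - 1) = 120 - 82*0 = 120 + 0 = 120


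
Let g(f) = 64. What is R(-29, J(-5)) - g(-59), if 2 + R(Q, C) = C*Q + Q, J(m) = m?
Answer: 50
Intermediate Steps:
R(Q, C) = -2 + Q + C*Q (R(Q, C) = -2 + (C*Q + Q) = -2 + (Q + C*Q) = -2 + Q + C*Q)
R(-29, J(-5)) - g(-59) = (-2 - 29 - 5*(-29)) - 1*64 = (-2 - 29 + 145) - 64 = 114 - 64 = 50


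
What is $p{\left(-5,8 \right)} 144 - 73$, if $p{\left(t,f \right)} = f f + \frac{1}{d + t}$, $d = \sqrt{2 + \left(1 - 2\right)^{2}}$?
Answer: $\frac{100213}{11} - \frac{72 \sqrt{3}}{11} \approx 9098.9$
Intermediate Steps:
$d = \sqrt{3}$ ($d = \sqrt{2 + \left(1 - 2\right)^{2}} = \sqrt{2 + \left(-1\right)^{2}} = \sqrt{2 + 1} = \sqrt{3} \approx 1.732$)
$p{\left(t,f \right)} = f^{2} + \frac{1}{t + \sqrt{3}}$ ($p{\left(t,f \right)} = f f + \frac{1}{\sqrt{3} + t} = f^{2} + \frac{1}{t + \sqrt{3}}$)
$p{\left(-5,8 \right)} 144 - 73 = \frac{1 - 5 \cdot 8^{2} + \sqrt{3} \cdot 8^{2}}{-5 + \sqrt{3}} \cdot 144 - 73 = \frac{1 - 320 + \sqrt{3} \cdot 64}{-5 + \sqrt{3}} \cdot 144 - 73 = \frac{1 - 320 + 64 \sqrt{3}}{-5 + \sqrt{3}} \cdot 144 - 73 = \frac{-319 + 64 \sqrt{3}}{-5 + \sqrt{3}} \cdot 144 - 73 = \frac{144 \left(-319 + 64 \sqrt{3}\right)}{-5 + \sqrt{3}} - 73 = -73 + \frac{144 \left(-319 + 64 \sqrt{3}\right)}{-5 + \sqrt{3}}$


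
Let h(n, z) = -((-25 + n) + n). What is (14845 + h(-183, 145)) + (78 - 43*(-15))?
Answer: 15959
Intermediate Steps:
h(n, z) = 25 - 2*n (h(n, z) = -(-25 + 2*n) = 25 - 2*n)
(14845 + h(-183, 145)) + (78 - 43*(-15)) = (14845 + (25 - 2*(-183))) + (78 - 43*(-15)) = (14845 + (25 + 366)) + (78 + 645) = (14845 + 391) + 723 = 15236 + 723 = 15959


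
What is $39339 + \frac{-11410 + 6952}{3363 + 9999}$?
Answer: $\frac{87607210}{2227} \approx 39339.0$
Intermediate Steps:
$39339 + \frac{-11410 + 6952}{3363 + 9999} = 39339 - \frac{4458}{13362} = 39339 - \frac{743}{2227} = \frac{87607210}{2227}$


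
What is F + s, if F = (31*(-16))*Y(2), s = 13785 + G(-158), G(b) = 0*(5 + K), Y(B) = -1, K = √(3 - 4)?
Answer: 14281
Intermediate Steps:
K = I (K = √(-1) = I ≈ 1.0*I)
G(b) = 0 (G(b) = 0*(5 + I) = 0)
s = 13785 (s = 13785 + 0 = 13785)
F = 496 (F = (31*(-16))*(-1) = -496*(-1) = 496)
F + s = 496 + 13785 = 14281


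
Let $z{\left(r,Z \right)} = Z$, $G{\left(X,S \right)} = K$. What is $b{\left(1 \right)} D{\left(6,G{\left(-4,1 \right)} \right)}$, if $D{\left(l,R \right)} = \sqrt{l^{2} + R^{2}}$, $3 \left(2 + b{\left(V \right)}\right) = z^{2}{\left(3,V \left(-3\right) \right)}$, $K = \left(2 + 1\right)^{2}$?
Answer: $3 \sqrt{13} \approx 10.817$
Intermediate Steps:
$K = 9$ ($K = 3^{2} = 9$)
$G{\left(X,S \right)} = 9$
$b{\left(V \right)} = -2 + 3 V^{2}$ ($b{\left(V \right)} = -2 + \frac{\left(V \left(-3\right)\right)^{2}}{3} = -2 + \frac{\left(- 3 V\right)^{2}}{3} = -2 + \frac{9 V^{2}}{3} = -2 + 3 V^{2}$)
$D{\left(l,R \right)} = \sqrt{R^{2} + l^{2}}$
$b{\left(1 \right)} D{\left(6,G{\left(-4,1 \right)} \right)} = \left(-2 + 3 \cdot 1^{2}\right) \sqrt{9^{2} + 6^{2}} = \left(-2 + 3 \cdot 1\right) \sqrt{81 + 36} = \left(-2 + 3\right) \sqrt{117} = 1 \cdot 3 \sqrt{13} = 3 \sqrt{13}$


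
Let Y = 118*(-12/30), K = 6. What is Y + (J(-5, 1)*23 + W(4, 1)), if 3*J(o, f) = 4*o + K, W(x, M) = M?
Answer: -2303/15 ≈ -153.53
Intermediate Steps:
J(o, f) = 2 + 4*o/3 (J(o, f) = (4*o + 6)/3 = (6 + 4*o)/3 = 2 + 4*o/3)
Y = -236/5 (Y = 118*(-12*1/30) = 118*(-⅖) = -236/5 ≈ -47.200)
Y + (J(-5, 1)*23 + W(4, 1)) = -236/5 + ((2 + (4/3)*(-5))*23 + 1) = -236/5 + ((2 - 20/3)*23 + 1) = -236/5 + (-14/3*23 + 1) = -236/5 + (-322/3 + 1) = -236/5 - 319/3 = -2303/15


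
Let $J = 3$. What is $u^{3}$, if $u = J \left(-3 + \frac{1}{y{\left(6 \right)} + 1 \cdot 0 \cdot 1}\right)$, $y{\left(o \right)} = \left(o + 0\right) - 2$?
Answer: $- \frac{35937}{64} \approx -561.52$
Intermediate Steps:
$y{\left(o \right)} = -2 + o$ ($y{\left(o \right)} = o - 2 = -2 + o$)
$u = - \frac{33}{4}$ ($u = 3 \left(-3 + \frac{1}{\left(-2 + 6\right) + 1 \cdot 0 \cdot 1}\right) = 3 \left(-3 + \frac{1}{4 + 0 \cdot 1}\right) = 3 \left(-3 + \frac{1}{4 + 0}\right) = 3 \left(-3 + \frac{1}{4}\right) = 3 \left(- \frac{11}{4}\right) = - \frac{33}{4} \approx -8.25$)
$u^{3} = \left(- \frac{33}{4}\right)^{3} = - \frac{35937}{64}$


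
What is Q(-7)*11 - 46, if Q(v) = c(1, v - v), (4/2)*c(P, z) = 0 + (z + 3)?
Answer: -59/2 ≈ -29.500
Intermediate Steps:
c(P, z) = 3/2 + z/2 (c(P, z) = (0 + (z + 3))/2 = (0 + (3 + z))/2 = (3 + z)/2 = 3/2 + z/2)
Q(v) = 3/2 (Q(v) = 3/2 + (v - v)/2 = 3/2 + (½)*0 = 3/2 + 0 = 3/2)
Q(-7)*11 - 46 = (3/2)*11 - 46 = 33/2 - 46 = -59/2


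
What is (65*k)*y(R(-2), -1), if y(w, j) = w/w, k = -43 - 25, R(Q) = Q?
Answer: -4420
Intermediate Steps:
k = -68
y(w, j) = 1
(65*k)*y(R(-2), -1) = (65*(-68))*1 = -4420*1 = -4420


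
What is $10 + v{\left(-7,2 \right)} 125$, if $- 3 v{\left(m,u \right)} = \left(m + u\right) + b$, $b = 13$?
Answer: $- \frac{970}{3} \approx -323.33$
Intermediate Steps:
$v{\left(m,u \right)} = - \frac{13}{3} - \frac{m}{3} - \frac{u}{3}$ ($v{\left(m,u \right)} = - \frac{\left(m + u\right) + 13}{3} = - \frac{13 + m + u}{3} = - \frac{13}{3} - \frac{m}{3} - \frac{u}{3}$)
$10 + v{\left(-7,2 \right)} 125 = 10 + \left(- \frac{13}{3} - - \frac{7}{3} - \frac{2}{3}\right) 125 = 10 + \left(- \frac{13}{3} + \frac{7}{3} - \frac{2}{3}\right) 125 = 10 - \frac{1000}{3} = - \frac{970}{3}$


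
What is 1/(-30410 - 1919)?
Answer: -1/32329 ≈ -3.0932e-5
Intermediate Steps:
1/(-30410 - 1919) = 1/(-32329) = -1/32329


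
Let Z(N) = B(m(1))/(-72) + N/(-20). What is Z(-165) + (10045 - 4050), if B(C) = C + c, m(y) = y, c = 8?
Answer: 48025/8 ≈ 6003.1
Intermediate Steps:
B(C) = 8 + C (B(C) = C + 8 = 8 + C)
Z(N) = -1/8 - N/20 (Z(N) = (8 + 1)/(-72) + N/(-20) = 9*(-1/72) + N*(-1/20) = -1/8 - N/20)
Z(-165) + (10045 - 4050) = (-1/8 - 1/20*(-165)) + (10045 - 4050) = (-1/8 + 33/4) + 5995 = 65/8 + 5995 = 48025/8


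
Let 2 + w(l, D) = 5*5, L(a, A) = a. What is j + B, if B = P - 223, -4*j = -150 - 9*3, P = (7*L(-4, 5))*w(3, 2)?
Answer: -3291/4 ≈ -822.75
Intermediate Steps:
w(l, D) = 23 (w(l, D) = -2 + 5*5 = -2 + 25 = 23)
P = -644 (P = (7*(-4))*23 = -28*23 = -644)
j = 177/4 (j = -(-150 - 9*3)/4 = -(-150 - 1*27)/4 = -(-150 - 27)/4 = -¼*(-177) = 177/4 ≈ 44.250)
B = -867 (B = -644 - 223 = -867)
j + B = 177/4 - 867 = -3291/4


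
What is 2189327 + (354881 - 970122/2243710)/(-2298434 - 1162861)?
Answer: 293148689961945289/133899003525 ≈ 2.1893e+6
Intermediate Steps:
2189327 + (354881 - 970122/2243710)/(-2298434 - 1162861) = 2189327 + (354881 - 970122*1/2243710)/(-3461295) = 2189327 + (354881 - 485061/1121855)*(-1/3461295) = 2189327 + (398124539194/1121855)*(-1/3461295) = 2189327 - 13728432386/133899003525 = 293148689961945289/133899003525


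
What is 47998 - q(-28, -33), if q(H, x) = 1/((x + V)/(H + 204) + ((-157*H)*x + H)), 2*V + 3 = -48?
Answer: 2451445484534/51073909 ≈ 47998.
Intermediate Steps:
V = -51/2 (V = -3/2 + (1/2)*(-48) = -3/2 - 24 = -51/2 ≈ -25.500)
q(H, x) = 1/(H + (-51/2 + x)/(204 + H) - 157*H*x) (q(H, x) = 1/((x - 51/2)/(H + 204) + ((-157*H)*x + H)) = 1/((-51/2 + x)/(204 + H) + (-157*H*x + H)) = 1/((-51/2 + x)/(204 + H) + (H - 157*H*x)) = 1/(H + (-51/2 + x)/(204 + H) - 157*H*x))
47998 - q(-28, -33) = 47998 - 2*(-204 - 1*(-28))/(51 - 408*(-28) - 2*(-33) - 2*(-28)**2 + 314*(-33)*(-28)**2 + 64056*(-28)*(-33)) = 47998 - 2*(-204 + 28)/(51 + 11424 + 66 - 2*784 + 314*(-33)*784 + 59187744) = 47998 - 2*(-176)/(51 + 11424 + 66 - 1568 - 8123808 + 59187744) = 47998 - 2*(-176)/51073909 = 47998 - 1*(-352/51073909) = 47998 + 352/51073909 = 2451445484534/51073909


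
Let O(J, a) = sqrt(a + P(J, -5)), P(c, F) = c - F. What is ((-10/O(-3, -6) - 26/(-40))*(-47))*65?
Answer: -7943/4 - 15275*I ≈ -1985.8 - 15275.0*I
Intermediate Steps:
O(J, a) = sqrt(5 + J + a) (O(J, a) = sqrt(a + (J - 1*(-5))) = sqrt(a + (J + 5)) = sqrt(a + (5 + J)) = sqrt(5 + J + a))
((-10/O(-3, -6) - 26/(-40))*(-47))*65 = ((-10/sqrt(5 - 3 - 6) - 26/(-40))*(-47))*65 = ((-10*(-I/2) - 26*(-1/40))*(-47))*65 = ((-10*(-I/2) + 13/20)*(-47))*65 = ((-(-5)*I + 13/20)*(-47))*65 = ((5*I + 13/20)*(-47))*65 = ((13/20 + 5*I)*(-47))*65 = (-611/20 - 235*I)*65 = -7943/4 - 15275*I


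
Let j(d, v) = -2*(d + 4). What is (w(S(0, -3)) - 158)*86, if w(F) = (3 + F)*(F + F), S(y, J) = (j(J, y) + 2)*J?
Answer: -13588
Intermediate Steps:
j(d, v) = -8 - 2*d (j(d, v) = -2*(4 + d) = -8 - 2*d)
S(y, J) = J*(-6 - 2*J) (S(y, J) = ((-8 - 2*J) + 2)*J = (-6 - 2*J)*J = J*(-6 - 2*J))
w(F) = 2*F*(3 + F) (w(F) = (3 + F)*(2*F) = 2*F*(3 + F))
(w(S(0, -3)) - 158)*86 = (2*(-2*(-3)*(3 - 3))*(3 - 2*(-3)*(3 - 3)) - 158)*86 = (2*(-2*(-3)*0)*(3 - 2*(-3)*0) - 158)*86 = (2*0*(3 + 0) - 158)*86 = (2*0*3 - 158)*86 = (0 - 158)*86 = -158*86 = -13588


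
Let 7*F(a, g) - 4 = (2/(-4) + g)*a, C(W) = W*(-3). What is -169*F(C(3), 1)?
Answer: 169/14 ≈ 12.071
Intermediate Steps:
C(W) = -3*W
F(a, g) = 4/7 + a*(-½ + g)/7 (F(a, g) = 4/7 + ((2/(-4) + g)*a)/7 = 4/7 + ((2*(-¼) + g)*a)/7 = 4/7 + ((-½ + g)*a)/7 = 4/7 + (a*(-½ + g))/7 = 4/7 + a*(-½ + g)/7)
-169*F(C(3), 1) = -169*(4/7 - (-3)*3/14 + (⅐)*(-3*3)*1) = -169*(4/7 - 1/14*(-9) + (⅐)*(-9)*1) = -169*(4/7 + 9/14 - 9/7) = -169*(-1/14) = 169/14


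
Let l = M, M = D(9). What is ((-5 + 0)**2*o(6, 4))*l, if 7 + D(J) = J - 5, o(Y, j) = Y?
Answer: -450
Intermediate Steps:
D(J) = -12 + J (D(J) = -7 + (J - 5) = -7 + (-5 + J) = -12 + J)
M = -3 (M = -12 + 9 = -3)
l = -3
((-5 + 0)**2*o(6, 4))*l = ((-5 + 0)**2*6)*(-3) = ((-5)**2*6)*(-3) = (25*6)*(-3) = 150*(-3) = -450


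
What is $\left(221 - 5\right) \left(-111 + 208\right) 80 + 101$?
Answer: $1676261$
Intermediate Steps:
$\left(221 - 5\right) \left(-111 + 208\right) 80 + 101 = \left(221 + \left(-52 + 47\right)\right) 97 \cdot 80 + 101 = \left(221 - 5\right) 97 \cdot 80 + 101 = 216 \cdot 97 \cdot 80 + 101 = 20952 \cdot 80 + 101 = 1676160 + 101 = 1676261$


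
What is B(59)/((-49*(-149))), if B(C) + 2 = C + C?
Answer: 116/7301 ≈ 0.015888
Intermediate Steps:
B(C) = -2 + 2*C (B(C) = -2 + (C + C) = -2 + 2*C)
B(59)/((-49*(-149))) = (-2 + 2*59)/((-49*(-149))) = (-2 + 118)/7301 = 116*(1/7301) = 116/7301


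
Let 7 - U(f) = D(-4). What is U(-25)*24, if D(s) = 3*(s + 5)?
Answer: 96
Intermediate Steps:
D(s) = 15 + 3*s (D(s) = 3*(5 + s) = 15 + 3*s)
U(f) = 4 (U(f) = 7 - (15 + 3*(-4)) = 7 - (15 - 12) = 7 - 1*3 = 7 - 3 = 4)
U(-25)*24 = 4*24 = 96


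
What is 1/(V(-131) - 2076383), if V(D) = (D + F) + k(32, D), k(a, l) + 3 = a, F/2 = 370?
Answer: -1/2075745 ≈ -4.8175e-7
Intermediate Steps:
F = 740 (F = 2*370 = 740)
k(a, l) = -3 + a
V(D) = 769 + D (V(D) = (D + 740) + (-3 + 32) = (740 + D) + 29 = 769 + D)
1/(V(-131) - 2076383) = 1/((769 - 131) - 2076383) = 1/(638 - 2076383) = 1/(-2075745) = -1/2075745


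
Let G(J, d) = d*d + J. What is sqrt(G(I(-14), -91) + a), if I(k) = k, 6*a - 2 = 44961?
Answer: sqrt(567390)/6 ≈ 125.54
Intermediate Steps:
a = 44963/6 (a = 1/3 + (1/6)*44961 = 1/3 + 14987/2 = 44963/6 ≈ 7493.8)
G(J, d) = J + d**2 (G(J, d) = d**2 + J = J + d**2)
sqrt(G(I(-14), -91) + a) = sqrt((-14 + (-91)**2) + 44963/6) = sqrt((-14 + 8281) + 44963/6) = sqrt(8267 + 44963/6) = sqrt(94565/6) = sqrt(567390)/6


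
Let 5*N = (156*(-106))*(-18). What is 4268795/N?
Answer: 21343975/297648 ≈ 71.709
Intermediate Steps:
N = 297648/5 (N = ((156*(-106))*(-18))/5 = (-16536*(-18))/5 = (⅕)*297648 = 297648/5 ≈ 59530.)
4268795/N = 4268795/(297648/5) = 4268795*(5/297648) = 21343975/297648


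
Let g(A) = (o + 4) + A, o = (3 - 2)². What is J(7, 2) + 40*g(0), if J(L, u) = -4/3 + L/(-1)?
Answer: 575/3 ≈ 191.67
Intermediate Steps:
J(L, u) = -4/3 - L (J(L, u) = -4*⅓ + L*(-1) = -4/3 - L)
o = 1 (o = 1² = 1)
g(A) = 5 + A (g(A) = (1 + 4) + A = 5 + A)
J(7, 2) + 40*g(0) = (-4/3 - 1*7) + 40*(5 + 0) = (-4/3 - 7) + 40*5 = -25/3 + 200 = 575/3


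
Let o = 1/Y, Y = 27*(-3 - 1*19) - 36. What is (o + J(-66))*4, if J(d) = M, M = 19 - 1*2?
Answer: 21418/315 ≈ 67.994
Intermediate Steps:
Y = -630 (Y = 27*(-3 - 19) - 36 = 27*(-22) - 36 = -594 - 36 = -630)
o = -1/630 (o = 1/(-630) = -1/630 ≈ -0.0015873)
M = 17 (M = 19 - 2 = 17)
J(d) = 17
(o + J(-66))*4 = (-1/630 + 17)*4 = (10709/630)*4 = 21418/315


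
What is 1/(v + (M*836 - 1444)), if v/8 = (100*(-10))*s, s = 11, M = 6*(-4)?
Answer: -1/109508 ≈ -9.1317e-6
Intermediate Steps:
M = -24
v = -88000 (v = 8*((100*(-10))*11) = 8*(-1000*11) = 8*(-11000) = -88000)
1/(v + (M*836 - 1444)) = 1/(-88000 + (-24*836 - 1444)) = 1/(-88000 + (-20064 - 1444)) = 1/(-88000 - 21508) = 1/(-109508) = -1/109508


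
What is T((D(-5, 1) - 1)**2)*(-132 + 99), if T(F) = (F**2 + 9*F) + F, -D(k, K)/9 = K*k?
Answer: -124326048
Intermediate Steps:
D(k, K) = -9*K*k
T(F) = F**2 + 10*F
T((D(-5, 1) - 1)**2)*(-132 + 99) = ((-9*1*(-5) - 1)**2*(10 + (-9*1*(-5) - 1)**2))*(-132 + 99) = ((45 - 1)**2*(10 + (45 - 1)**2))*(-33) = (44**2*(10 + 44**2))*(-33) = (1936*(10 + 1936))*(-33) = (1936*1946)*(-33) = 3767456*(-33) = -124326048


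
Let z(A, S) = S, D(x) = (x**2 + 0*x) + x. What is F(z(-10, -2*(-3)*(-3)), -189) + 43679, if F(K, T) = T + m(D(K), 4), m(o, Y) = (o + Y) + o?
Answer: 44106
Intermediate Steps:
D(x) = x + x**2 (D(x) = (x**2 + 0) + x = x**2 + x = x + x**2)
m(o, Y) = Y + 2*o (m(o, Y) = (Y + o) + o = Y + 2*o)
F(K, T) = 4 + T + 2*K*(1 + K) (F(K, T) = T + (4 + 2*(K*(1 + K))) = T + (4 + 2*K*(1 + K)) = 4 + T + 2*K*(1 + K))
F(z(-10, -2*(-3)*(-3)), -189) + 43679 = (4 - 189 + 2*(-2*(-3)*(-3))*(1 - 2*(-3)*(-3))) + 43679 = (4 - 189 + 2*(6*(-3))*(1 + 6*(-3))) + 43679 = (4 - 189 + 2*(-18)*(1 - 18)) + 43679 = (4 - 189 + 2*(-18)*(-17)) + 43679 = (4 - 189 + 612) + 43679 = 427 + 43679 = 44106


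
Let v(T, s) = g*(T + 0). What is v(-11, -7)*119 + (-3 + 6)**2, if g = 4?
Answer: -5227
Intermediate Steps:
v(T, s) = 4*T (v(T, s) = 4*(T + 0) = 4*T)
v(-11, -7)*119 + (-3 + 6)**2 = (4*(-11))*119 + (-3 + 6)**2 = -44*119 + 3**2 = -5236 + 9 = -5227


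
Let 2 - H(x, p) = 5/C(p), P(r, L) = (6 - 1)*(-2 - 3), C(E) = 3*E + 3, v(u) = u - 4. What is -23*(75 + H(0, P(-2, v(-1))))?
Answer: -127627/72 ≈ -1772.6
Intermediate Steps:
v(u) = -4 + u
C(E) = 3 + 3*E
P(r, L) = -25 (P(r, L) = 5*(-5) = -25)
H(x, p) = 2 - 5/(3 + 3*p)
-23*(75 + H(0, P(-2, v(-1)))) = -23*(75 + (1 + 6*(-25))/(3*(1 - 25))) = -23*(75 + (⅓)*(1 - 150)/(-24)) = -23*(75 + (⅓)*(-1/24)*(-149)) = -23*(75 + 149/72) = -23*5549/72 = -127627/72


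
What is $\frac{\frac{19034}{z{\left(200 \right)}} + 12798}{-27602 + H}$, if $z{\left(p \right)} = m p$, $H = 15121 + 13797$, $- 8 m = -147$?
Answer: $\frac{11762921}{1209075} \approx 9.7289$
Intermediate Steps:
$m = \frac{147}{8}$ ($m = \left(- \frac{1}{8}\right) \left(-147\right) = \frac{147}{8} \approx 18.375$)
$H = 28918$
$z{\left(p \right)} = \frac{147 p}{8}$
$\frac{\frac{19034}{z{\left(200 \right)}} + 12798}{-27602 + H} = \frac{\frac{19034}{\frac{147}{8} \cdot 200} + 12798}{-27602 + 28918} = \frac{\frac{19034}{3675} + 12798}{1316} = \left(19034 \cdot \frac{1}{3675} + 12798\right) \frac{1}{1316} = \left(\frac{19034}{3675} + 12798\right) \frac{1}{1316} = \frac{47051684}{3675} \cdot \frac{1}{1316} = \frac{11762921}{1209075}$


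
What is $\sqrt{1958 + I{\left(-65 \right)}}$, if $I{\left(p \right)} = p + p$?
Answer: $2 \sqrt{457} \approx 42.755$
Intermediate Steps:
$I{\left(p \right)} = 2 p$
$\sqrt{1958 + I{\left(-65 \right)}} = \sqrt{1958 + 2 \left(-65\right)} = \sqrt{1958 - 130} = \sqrt{1828} = 2 \sqrt{457}$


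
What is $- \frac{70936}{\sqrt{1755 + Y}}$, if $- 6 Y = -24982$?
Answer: $- \frac{35468 \sqrt{13317}}{4439} \approx -922.05$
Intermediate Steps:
$Y = \frac{12491}{3}$ ($Y = \left(- \frac{1}{6}\right) \left(-24982\right) = \frac{12491}{3} \approx 4163.7$)
$- \frac{70936}{\sqrt{1755 + Y}} = - \frac{70936}{\sqrt{1755 + \frac{12491}{3}}} = - \frac{70936}{\sqrt{\frac{17756}{3}}} = - \frac{70936}{\frac{2}{3} \sqrt{13317}} = - 70936 \frac{\sqrt{13317}}{8878} = - \frac{35468 \sqrt{13317}}{4439}$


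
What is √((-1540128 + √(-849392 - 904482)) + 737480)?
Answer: √(-802648 + I*√1753874) ≈ 0.739 + 895.91*I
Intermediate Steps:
√((-1540128 + √(-849392 - 904482)) + 737480) = √((-1540128 + √(-1753874)) + 737480) = √((-1540128 + I*√1753874) + 737480) = √(-802648 + I*√1753874)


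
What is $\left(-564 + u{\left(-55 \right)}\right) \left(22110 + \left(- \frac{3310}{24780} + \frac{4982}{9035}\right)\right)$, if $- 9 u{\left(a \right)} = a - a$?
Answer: $- \frac{46532272460434}{3731455} \approx -1.247 \cdot 10^{7}$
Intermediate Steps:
$u{\left(a \right)} = 0$ ($u{\left(a \right)} = - \frac{a - a}{9} = \left(- \frac{1}{9}\right) 0 = 0$)
$\left(-564 + u{\left(-55 \right)}\right) \left(22110 + \left(- \frac{3310}{24780} + \frac{4982}{9035}\right)\right) = \left(-564 + 0\right) \left(22110 + \left(- \frac{3310}{24780} + \frac{4982}{9035}\right)\right) = - 564 \left(22110 + \left(\left(-3310\right) \frac{1}{24780} + 4982 \cdot \frac{1}{9035}\right)\right) = - 564 \left(22110 + \left(- \frac{331}{2478} + \frac{4982}{9035}\right)\right) = - 564 \left(22110 + \frac{9354811}{22388730}\right) = \left(-564\right) \frac{495024175111}{22388730} = - \frac{46532272460434}{3731455}$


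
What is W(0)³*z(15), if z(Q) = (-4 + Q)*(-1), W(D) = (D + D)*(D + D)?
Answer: 0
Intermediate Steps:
W(D) = 4*D² (W(D) = (2*D)*(2*D) = 4*D²)
z(Q) = 4 - Q
W(0)³*z(15) = (4*0²)³*(4 - 1*15) = (4*0)³*(4 - 15) = 0³*(-11) = 0*(-11) = 0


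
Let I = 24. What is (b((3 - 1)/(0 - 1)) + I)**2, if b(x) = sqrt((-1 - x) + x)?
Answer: (24 + I)**2 ≈ 575.0 + 48.0*I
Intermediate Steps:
b(x) = I (b(x) = sqrt(-1) = I)
(b((3 - 1)/(0 - 1)) + I)**2 = (I + 24)**2 = (24 + I)**2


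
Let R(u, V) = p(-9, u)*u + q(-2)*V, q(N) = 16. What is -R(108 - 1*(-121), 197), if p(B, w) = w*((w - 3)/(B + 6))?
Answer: 11842210/3 ≈ 3.9474e+6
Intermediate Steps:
p(B, w) = w*(-3 + w)/(6 + B) (p(B, w) = w*((-3 + w)/(6 + B)) = w*(-3 + w)/(6 + B))
R(u, V) = 16*V - u**2*(-3 + u)/3 (R(u, V) = (u*(-3 + u)/(6 - 9))*u + 16*V = (u*(-3 + u)/(-3))*u + 16*V = (u*(-1/3)*(-3 + u))*u + 16*V = (-u*(-3 + u)/3)*u + 16*V = -u**2*(-3 + u)/3 + 16*V = 16*V - u**2*(-3 + u)/3)
-R(108 - 1*(-121), 197) = -(16*197 + (108 - 1*(-121))**2*(3 - (108 - 1*(-121)))/3) = -(3152 + (108 + 121)**2*(3 - (108 + 121))/3) = -(3152 + (1/3)*229**2*(3 - 1*229)) = -(3152 + (1/3)*52441*(3 - 229)) = -(3152 + (1/3)*52441*(-226)) = -(3152 - 11851666/3) = -1*(-11842210/3) = 11842210/3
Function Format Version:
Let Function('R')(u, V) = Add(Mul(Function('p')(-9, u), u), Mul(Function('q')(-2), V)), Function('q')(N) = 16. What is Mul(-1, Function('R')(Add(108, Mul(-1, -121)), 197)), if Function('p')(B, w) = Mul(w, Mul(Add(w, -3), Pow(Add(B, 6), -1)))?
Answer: Rational(11842210, 3) ≈ 3.9474e+6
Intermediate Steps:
Function('p')(B, w) = Mul(w, Pow(Add(6, B), -1), Add(-3, w)) (Function('p')(B, w) = Mul(w, Mul(Add(-3, w), Pow(Add(6, B), -1))) = Mul(w, Mul(Pow(Add(6, B), -1), Add(-3, w))) = Mul(w, Pow(Add(6, B), -1), Add(-3, w)))
Function('R')(u, V) = Add(Mul(16, V), Mul(Rational(-1, 3), Pow(u, 2), Add(-3, u))) (Function('R')(u, V) = Add(Mul(Mul(u, Pow(Add(6, -9), -1), Add(-3, u)), u), Mul(16, V)) = Add(Mul(Mul(u, Pow(-3, -1), Add(-3, u)), u), Mul(16, V)) = Add(Mul(Mul(u, Rational(-1, 3), Add(-3, u)), u), Mul(16, V)) = Add(Mul(Mul(Rational(-1, 3), u, Add(-3, u)), u), Mul(16, V)) = Add(Mul(Rational(-1, 3), Pow(u, 2), Add(-3, u)), Mul(16, V)) = Add(Mul(16, V), Mul(Rational(-1, 3), Pow(u, 2), Add(-3, u))))
Mul(-1, Function('R')(Add(108, Mul(-1, -121)), 197)) = Mul(-1, Add(Mul(16, 197), Mul(Rational(1, 3), Pow(Add(108, Mul(-1, -121)), 2), Add(3, Mul(-1, Add(108, Mul(-1, -121))))))) = Mul(-1, Add(3152, Mul(Rational(1, 3), Pow(Add(108, 121), 2), Add(3, Mul(-1, Add(108, 121)))))) = Mul(-1, Add(3152, Mul(Rational(1, 3), Pow(229, 2), Add(3, Mul(-1, 229))))) = Mul(-1, Add(3152, Mul(Rational(1, 3), 52441, Add(3, -229)))) = Mul(-1, Add(3152, Mul(Rational(1, 3), 52441, -226))) = Mul(-1, Add(3152, Rational(-11851666, 3))) = Mul(-1, Rational(-11842210, 3)) = Rational(11842210, 3)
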